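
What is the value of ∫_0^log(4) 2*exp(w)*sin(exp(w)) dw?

Let u = exp(w), so du = exp(w) dw. When w = 0, u = 1; when w = log(4), u = 4.
The integral becomes 2·∫ sin(u) du from 1 to 4, with antiderivative -2*cos(u).
Back in w: F(w) = -2*cos(exp(w)).
Then F(log(4)) - F(0) = (-2*cos(4)) - (-2*cos(1)) = 2*cos(1) - 2*cos(4).

2*cos(1) - 2*cos(4)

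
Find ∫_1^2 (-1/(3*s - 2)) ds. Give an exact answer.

An antiderivative is F(s) = -log(3*s - 2)/3.
Then F(2) - F(1) = (-2*log(2)/3) - (0) = -2*log(2)/3.

-2*log(2)/3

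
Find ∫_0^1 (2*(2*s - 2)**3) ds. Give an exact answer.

Let u = 2*s - 2, so du = 2 ds. When s = 0, u = -2; when s = 1, u = 0.
The integral becomes ∫ u**3 du from -2 to 0, with antiderivative u**4/4.
Back in s: F(s) = (2*s - 2)**4/4.
Then F(1) - F(0) = (0) - (4) = -4.

-4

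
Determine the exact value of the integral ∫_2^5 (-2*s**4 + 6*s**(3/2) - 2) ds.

By the power rule, an antiderivative is F(s) = 12*s**(5/2)/5 - 2*s**5/5 - 2*s.
Then F(5) - F(2) = (-1260 + 60*sqrt(5)) - (-84/5 + 48*sqrt(2)/5) = -6216/5 - 48*sqrt(2)/5 + 60*sqrt(5).

-6216/5 - 48*sqrt(2)/5 + 60*sqrt(5)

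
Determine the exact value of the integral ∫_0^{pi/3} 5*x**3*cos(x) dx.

Integrate by parts 3 times (u = x^3, dv = 5*cos(x) dx).
An antiderivative is F(x) = 5*x**3*sin(x) + 15*x**2*cos(x) - 30*x*sin(x) - 30*cos(x).
Then F(pi/3) - F(0) = (-5*sqrt(3)*pi - 15 + 5*sqrt(3)*pi**3/54 + 5*pi**2/6) - (-30) = -5*sqrt(3)*pi + 5*sqrt(3)*pi**3/54 + 5*pi**2/6 + 15.

-5*sqrt(3)*pi + 5*sqrt(3)*pi**3/54 + 5*pi**2/6 + 15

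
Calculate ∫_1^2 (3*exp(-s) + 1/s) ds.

-3*exp(-2) + log(2) + 3*exp(-1)

An antiderivative is F(s) = log(s) - 3*exp(-s).
Then F(2) - F(1) = (-3*exp(-2) + log(2)) - (-3*exp(-1)) = -3*exp(-2) + log(2) + 3*exp(-1).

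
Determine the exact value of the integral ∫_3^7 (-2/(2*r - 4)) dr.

-log(5)

An antiderivative is F(r) = -log(2*r - 4).
Then F(7) - F(3) = (-log(10)) - (-log(2)) = -log(5).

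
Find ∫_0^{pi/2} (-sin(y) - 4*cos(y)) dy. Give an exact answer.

An antiderivative is F(y) = -4*sin(y) + cos(y).
Then F(pi/2) - F(0) = (-4) - (1) = -5.

-5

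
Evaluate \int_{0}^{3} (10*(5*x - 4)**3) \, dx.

Let u = 5*x - 4, so du = 5 dx. When x = 0, u = -4; when x = 3, u = 11.
The integral becomes 2·∫ u**3 du from -4 to 11, with antiderivative u**4/2.
Back in x: F(x) = (5*x - 4)**4/2.
Then F(3) - F(0) = (14641/2) - (128) = 14385/2.

14385/2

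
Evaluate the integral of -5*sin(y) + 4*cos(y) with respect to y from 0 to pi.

An antiderivative is F(y) = 4*sin(y) + 5*cos(y).
Then F(pi) - F(0) = (-5) - (5) = -10.

-10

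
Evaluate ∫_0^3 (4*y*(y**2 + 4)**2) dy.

1422

Let u = y**2 + 4, so du = 2*y dy. When y = 0, u = 4; when y = 3, u = 13.
The integral becomes 2·∫ u**2 du from 4 to 13, with antiderivative 2*u**3/3.
Back in y: F(y) = 2*(y**2 + 4)**3/3.
Then F(3) - F(0) = (4394/3) - (128/3) = 1422.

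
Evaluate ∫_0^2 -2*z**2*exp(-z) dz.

Integrate by parts twice (u = z^2, dv = -2*exp(-z) dz).
An antiderivative is F(z) = (2*z**2 + 4*z + 4)*exp(-z).
Then F(2) - F(0) = (20*exp(-2)) - (4) = -4 + 20*exp(-2).

-4 + 20*exp(-2)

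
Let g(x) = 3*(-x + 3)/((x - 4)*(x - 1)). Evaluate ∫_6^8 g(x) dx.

Factor the denominator: x**2 - 5*x + 4 = (x - 1)(x - 4).
Partial fractions: 3*(-x + 3)/((x - 4)*(x - 1)) = -2/(x - 1) - 1/(x - 4).
An antiderivative is F(x) = -log(x - 4) - 2*log(x - 1).
Then F(8) - F(6) = (-2*log(7) - 2*log(2)) - (-log(50)) = log(25/98).

log(25/98)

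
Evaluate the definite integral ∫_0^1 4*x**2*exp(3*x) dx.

-8/27 + 20*exp(3)/27

Integrate by parts twice (u = x^2, dv = 4*exp(3*x) dx).
An antiderivative is F(x) = (36*x**2 - 24*x + 8)*exp(3*x)/27.
Then F(1) - F(0) = (20*exp(3)/27) - (8/27) = -8/27 + 20*exp(3)/27.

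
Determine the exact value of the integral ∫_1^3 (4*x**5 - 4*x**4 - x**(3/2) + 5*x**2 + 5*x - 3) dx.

5242/15 - 18*sqrt(3)/5

By the power rule, an antiderivative is F(x) = 2*x**6/3 - 2*x**(5/2)/5 - 4*x**5/5 + 5*x**3/3 + 5*x**2/2 - 3*x.
Then F(3) - F(1) = (3501/10 - 18*sqrt(3)/5) - (19/30) = 5242/15 - 18*sqrt(3)/5.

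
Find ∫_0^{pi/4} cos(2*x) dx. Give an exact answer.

1/2

An antiderivative is F(x) = sin(2*x)/2.
Then F(pi/4) - F(0) = (1/2) - (0) = 1/2.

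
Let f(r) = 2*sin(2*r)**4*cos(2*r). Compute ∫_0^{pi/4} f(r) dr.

Let u = sin(2*r), so du = 2*cos(2*r) dr. When r = 0, u = 0; when r = pi/4, u = 1.
The integral becomes ∫ u**4 du from 0 to 1, with antiderivative u**5/5.
Back in r: F(r) = sin(2*r)**5/5.
Then F(pi/4) - F(0) = (1/5) - (0) = 1/5.

1/5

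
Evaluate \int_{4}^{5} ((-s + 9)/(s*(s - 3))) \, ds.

-3*log(5) + 8*log(2)

Factor the denominator: s**2 - 3*s = s(s - 3).
Partial fractions: (-s + 9)/(s*(s - 3)) = -3/s + 2/(s - 3).
An antiderivative is F(s) = -3*log(s) + 2*log(s - 3).
Then F(5) - F(4) = (-3*log(5) + 2*log(2)) - (-log(64)) = -3*log(5) + 8*log(2).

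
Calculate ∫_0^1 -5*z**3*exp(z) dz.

Integrate by parts 3 times (u = z^3, dv = -5*exp(z) dz).
An antiderivative is F(z) = (-5*z**3 + 15*z**2 - 30*z + 30)*exp(z).
Then F(1) - F(0) = (10*E) - (30) = -30 + 10*E.

-30 + 10*E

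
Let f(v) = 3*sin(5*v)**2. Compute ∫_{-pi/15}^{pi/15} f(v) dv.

Use the identity sin^2(5*v) = (1 - cos(10*v))/2.
An antiderivative is F(v) = 3*v/2 - 3*sin(10*v)/20.
Then F(pi/15) - F(-pi/15) = (-3*sqrt(3)/40 + pi/10) - (-pi/10 + 3*sqrt(3)/40) = -3*sqrt(3)/20 + pi/5.

-3*sqrt(3)/20 + pi/5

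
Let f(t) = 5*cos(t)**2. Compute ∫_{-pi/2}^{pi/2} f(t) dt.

5*pi/2

Use the identity cos^2(t) = (1 + cos(2*t))/2.
An antiderivative is F(t) = 5*t/2 + 5*sin(2*t)/4.
Then F(pi/2) - F(-pi/2) = (5*pi/4) - (-5*pi/4) = 5*pi/2.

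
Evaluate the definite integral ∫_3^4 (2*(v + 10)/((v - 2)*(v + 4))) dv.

Factor the denominator: v**2 + 2*v - 8 = (v + 4)(v - 2).
Partial fractions: 2*(v + 10)/((v - 2)*(v + 4)) = -2/(v + 4) + 4/(v - 2).
An antiderivative is F(v) = 4*log(v - 2) - 2*log(v + 4).
Then F(4) - F(3) = (-log(4)) - (-log(49)) = log(49/4).

log(49/4)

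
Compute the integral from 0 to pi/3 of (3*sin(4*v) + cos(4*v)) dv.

An antiderivative is F(v) = sin(4*v)/4 - 3*cos(4*v)/4.
Then F(pi/3) - F(0) = (3/8 - sqrt(3)/8) - (-3/4) = 9/8 - sqrt(3)/8.

9/8 - sqrt(3)/8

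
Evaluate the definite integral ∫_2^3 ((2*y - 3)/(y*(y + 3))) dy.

Factor the denominator: y**2 + 3*y = (y + 3)y.
Partial fractions: (2*y - 3)/(y*(y + 3)) = 3/(y + 3) - 1/y.
An antiderivative is F(y) = -log(y) + 3*log(y + 3).
Then F(3) - F(2) = (log(72)) - (-log(2) + 3*log(5)) = -3*log(5) + 2*log(3) + 4*log(2).

-3*log(5) + 2*log(3) + 4*log(2)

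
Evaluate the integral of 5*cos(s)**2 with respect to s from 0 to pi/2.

5*pi/4

Use the identity cos^2(s) = (1 + cos(2*s))/2.
An antiderivative is F(s) = 5*s/2 + 5*sin(2*s)/4.
Then F(pi/2) - F(0) = (5*pi/4) - (0) = 5*pi/4.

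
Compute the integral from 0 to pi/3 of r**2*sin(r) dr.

-1 - pi**2/18 + sqrt(3)*pi/3

Integrate by parts twice (u = r^2, dv = sin(r) dr).
An antiderivative is F(r) = -r**2*cos(r) + 2*r*sin(r) + 2*cos(r).
Then F(pi/3) - F(0) = (-pi**2/18 + 1 + sqrt(3)*pi/3) - (2) = -1 - pi**2/18 + sqrt(3)*pi/3.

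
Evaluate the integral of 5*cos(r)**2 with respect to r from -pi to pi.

5*pi

Use the identity cos^2(r) = (1 + cos(2*r))/2.
An antiderivative is F(r) = 5*r/2 + 5*sin(2*r)/4.
Then F(pi) - F(-pi) = (5*pi/2) - (-5*pi/2) = 5*pi.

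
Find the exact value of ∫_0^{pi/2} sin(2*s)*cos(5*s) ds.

Use the identity sin(2*s)cos(5*s) = [sin(7*s) + sin(-3*s)]/2.
An antiderivative is F(s) = cos(3*s)/6 - cos(7*s)/14.
Then F(pi/2) - F(0) = (0) - (2/21) = -2/21.

-2/21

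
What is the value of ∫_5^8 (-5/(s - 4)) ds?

-10*log(2)

An antiderivative is F(s) = -5*log(s - 4).
Then F(8) - F(5) = (-10*log(2)) - (0) = -10*log(2).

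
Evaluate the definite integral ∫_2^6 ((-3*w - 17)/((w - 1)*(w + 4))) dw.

Factor the denominator: w**2 + 3*w - 4 = (w + 4)(w - 1).
Partial fractions: (-3*w - 17)/((w - 1)*(w + 4)) = 1/(w + 4) - 4/(w - 1).
An antiderivative is F(w) = -4*log(w - 1) + log(w + 4).
Then F(6) - F(2) = (-3*log(5) + log(2)) - (log(6)) = -3*log(5) - log(3).

-3*log(5) - log(3)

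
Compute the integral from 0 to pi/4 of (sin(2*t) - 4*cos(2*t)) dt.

-3/2

An antiderivative is F(t) = -2*sin(2*t) - cos(2*t)/2.
Then F(pi/4) - F(0) = (-2) - (-1/2) = -3/2.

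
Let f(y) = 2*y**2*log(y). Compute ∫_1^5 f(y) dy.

-248/9 + 250*log(5)/3

Integrate by parts once (u = ln y, dv = 2*y**2 dy).
An antiderivative is F(y) = 2*y**3*(3*log(y) - 1)/9.
Then F(5) - F(1) = (-250/9 + 250*log(5)/3) - (-2/9) = -248/9 + 250*log(5)/3.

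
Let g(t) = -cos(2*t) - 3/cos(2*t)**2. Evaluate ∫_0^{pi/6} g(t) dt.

An antiderivative is F(t) = -sin(2*t)/2 - 3*tan(2*t)/2.
Then F(pi/6) - F(0) = (-7*sqrt(3)/4) - (0) = -7*sqrt(3)/4.

-7*sqrt(3)/4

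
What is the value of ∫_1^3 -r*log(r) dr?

2 - 9*log(3)/2

Integrate by parts once (u = ln r, dv = -r dr).
An antiderivative is F(r) = -r**2*(2*log(r) - 1)/4.
Then F(3) - F(1) = (9/4 - 9*log(3)/2) - (1/4) = 2 - 9*log(3)/2.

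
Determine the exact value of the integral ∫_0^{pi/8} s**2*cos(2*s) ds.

Integrate by parts twice (u = s^2, dv = cos(2*s) ds).
An antiderivative is F(s) = s**2*sin(2*s)/2 + s*cos(2*s)/2 - sin(2*s)/4.
Then F(pi/8) - F(0) = (sqrt(2)*(-32 + pi**2 + 8*pi)/256) - (0) = sqrt(2)*(-32 + pi**2 + 8*pi)/256.

sqrt(2)*(-32 + pi**2 + 8*pi)/256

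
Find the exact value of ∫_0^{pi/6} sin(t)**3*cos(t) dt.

1/64

Let u = sin(t), so du = cos(t) dt. When t = 0, u = 0; when t = pi/6, u = 1/2.
The integral becomes ∫ u**3 du from 0 to 1/2, with antiderivative u**4/4.
Back in t: F(t) = sin(t)**4/4.
Then F(pi/6) - F(0) = (1/64) - (0) = 1/64.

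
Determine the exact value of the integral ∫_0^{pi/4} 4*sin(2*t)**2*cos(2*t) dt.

2/3

Let u = sin(2*t), so du = 2*cos(2*t) dt. When t = 0, u = 0; when t = pi/4, u = 1.
The integral becomes 2·∫ u**2 du from 0 to 1, with antiderivative 2*u**3/3.
Back in t: F(t) = 2*sin(2*t)**3/3.
Then F(pi/4) - F(0) = (2/3) - (0) = 2/3.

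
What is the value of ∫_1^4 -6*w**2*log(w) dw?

42 - 256*log(2)

Integrate by parts once (u = ln w, dv = -6*w**2 dw).
An antiderivative is F(w) = -2*w**3*(3*log(w) - 1)/3.
Then F(4) - F(1) = (128/3 - 256*log(2)) - (2/3) = 42 - 256*log(2).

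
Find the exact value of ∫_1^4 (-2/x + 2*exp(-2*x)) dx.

-4*log(2) - exp(-8) + exp(-2)

An antiderivative is F(x) = -2*log(x) - exp(-2*x).
Then F(4) - F(1) = (-4*log(2) - exp(-8)) - (-exp(-2)) = -4*log(2) - exp(-8) + exp(-2).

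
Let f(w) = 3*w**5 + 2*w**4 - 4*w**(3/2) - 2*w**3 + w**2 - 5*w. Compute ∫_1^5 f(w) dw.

130988/15 - 40*sqrt(5)

By the power rule, an antiderivative is F(w) = w**6/2 - 8*w**(5/2)/5 + 2*w**5/5 - w**4/2 + w**3/3 - 5*w**2/2.
Then F(5) - F(1) = (52375/6 - 40*sqrt(5)) - (-101/30) = 130988/15 - 40*sqrt(5).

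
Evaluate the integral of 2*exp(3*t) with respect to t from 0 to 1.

-2/3 + 2*exp(3)/3

An antiderivative is F(t) = 2*exp(3*t)/3.
Then F(1) - F(0) = (2*exp(3)/3) - (2/3) = -2/3 + 2*exp(3)/3.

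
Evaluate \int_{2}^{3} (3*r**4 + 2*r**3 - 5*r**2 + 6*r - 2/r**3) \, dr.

By the power rule, an antiderivative is F(r) = 3*r**5/5 + r**4/2 - 5*r**3/3 + 3*r**2 + r**(-2).
Then F(3) - F(2) = (15157/90) - (1567/60) = 25613/180.

25613/180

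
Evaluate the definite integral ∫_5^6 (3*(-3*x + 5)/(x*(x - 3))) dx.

-9*log(3) - log(2) + 5*log(5)

Factor the denominator: x**2 - 3*x = x(x - 3).
Partial fractions: 3*(-3*x + 5)/(x*(x - 3)) = -5/x - 4/(x - 3).
An antiderivative is F(x) = -5*log(x) - 4*log(x - 3).
Then F(6) - F(5) = (-9*log(3) - 5*log(2)) - (-5*log(5) - 4*log(2)) = -9*log(3) - log(2) + 5*log(5).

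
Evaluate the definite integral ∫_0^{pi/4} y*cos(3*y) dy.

-1/9 - sqrt(2)/18 + sqrt(2)*pi/24

Integrate by parts once (u = y, dv = cos(3*y) dy).
An antiderivative is F(y) = y*sin(3*y)/3 + cos(3*y)/9.
Then F(pi/4) - F(0) = (sqrt(2)*(-4 + 3*pi)/72) - (1/9) = -1/9 - sqrt(2)/18 + sqrt(2)*pi/24.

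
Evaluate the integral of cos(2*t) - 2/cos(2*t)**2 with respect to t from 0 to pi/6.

-3*sqrt(3)/4

An antiderivative is F(t) = sin(2*t)/2 - tan(2*t).
Then F(pi/6) - F(0) = (-3*sqrt(3)/4) - (0) = -3*sqrt(3)/4.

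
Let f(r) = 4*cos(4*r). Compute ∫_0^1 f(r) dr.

sin(4)

Let u = 4*r, so du = 4 dr. When r = 0, u = 0; when r = 1, u = 4.
The integral becomes ∫ cos(u) du from 0 to 4, with antiderivative sin(u).
Back in r: F(r) = sin(4*r).
Then F(1) - F(0) = (sin(4)) - (0) = sin(4).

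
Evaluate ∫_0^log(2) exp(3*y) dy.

7/3

Let u = exp(y), so du = exp(y) dy. When y = 0, u = 1; when y = log(2), u = 2.
The integral becomes ∫ u**2 du from 1 to 2, with antiderivative u**3/3.
Back in y: F(y) = exp(3*y)/3.
Then F(log(2)) - F(0) = (8/3) - (1/3) = 7/3.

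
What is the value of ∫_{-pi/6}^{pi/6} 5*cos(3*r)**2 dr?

Use the identity cos^2(3*r) = (1 + cos(6*r))/2.
An antiderivative is F(r) = 5*r/2 + 5*sin(6*r)/12.
Then F(pi/6) - F(-pi/6) = (5*pi/12) - (-5*pi/12) = 5*pi/6.

5*pi/6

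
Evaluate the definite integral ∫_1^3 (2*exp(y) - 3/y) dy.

-2*exp(1) - log(27) + 2*exp(3)

An antiderivative is F(y) = 2*exp(y) - 3*log(y).
Then F(3) - F(1) = (-log(27) + 2*exp(3)) - (2*exp(1)) = -2*exp(1) - log(27) + 2*exp(3).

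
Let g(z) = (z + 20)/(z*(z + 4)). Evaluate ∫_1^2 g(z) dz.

-4*log(3) + log(2) + 4*log(5)

Factor the denominator: z**2 + 4*z = (z + 4)z.
Partial fractions: (z + 20)/(z*(z + 4)) = -4/(z + 4) + 5/z.
An antiderivative is F(z) = 5*log(z) - 4*log(z + 4).
Then F(2) - F(1) = (log(2/81)) - (-4*log(5)) = -4*log(3) + log(2) + 4*log(5).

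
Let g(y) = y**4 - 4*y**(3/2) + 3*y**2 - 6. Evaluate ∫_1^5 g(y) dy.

By the power rule, an antiderivative is F(y) = -8*y**(5/2)/5 + y**5/5 + y**3 - 6*y.
Then F(5) - F(1) = (720 - 40*sqrt(5)) - (-32/5) = 3632/5 - 40*sqrt(5).

3632/5 - 40*sqrt(5)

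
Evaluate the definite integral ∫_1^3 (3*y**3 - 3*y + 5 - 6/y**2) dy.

By the power rule, an antiderivative is F(y) = 3*y**4/4 - 3*y**2/2 + 5*y + 6/y.
Then F(3) - F(1) = (257/4) - (41/4) = 54.

54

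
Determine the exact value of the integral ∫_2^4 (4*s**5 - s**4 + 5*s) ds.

By the power rule, an antiderivative is F(s) = 2*s**6/3 - s**5/5 + 5*s**2/2.
Then F(4) - F(2) = (38488/15) - (694/15) = 12598/5.

12598/5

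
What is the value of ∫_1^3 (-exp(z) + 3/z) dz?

-exp(3) + exp(1) + log(27)

An antiderivative is F(z) = -exp(z) + 3*log(z).
Then F(3) - F(1) = (-exp(3) + log(27)) - (-exp(1)) = -exp(3) + exp(1) + log(27).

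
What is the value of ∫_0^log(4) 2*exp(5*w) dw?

2046/5

Let u = exp(w), so du = exp(w) dw. When w = 0, u = 1; when w = log(4), u = 4.
The integral becomes 2·∫ u**4 du from 1 to 4, with antiderivative 2*u**5/5.
Back in w: F(w) = 2*exp(5*w)/5.
Then F(log(4)) - F(0) = (2048/5) - (2/5) = 2046/5.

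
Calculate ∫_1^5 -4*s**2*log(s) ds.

496/9 - 500*log(5)/3

Integrate by parts once (u = ln s, dv = -4*s**2 ds).
An antiderivative is F(s) = -4*s**3*(3*log(s) - 1)/9.
Then F(5) - F(1) = (500/9 - 500*log(5)/3) - (4/9) = 496/9 - 500*log(5)/3.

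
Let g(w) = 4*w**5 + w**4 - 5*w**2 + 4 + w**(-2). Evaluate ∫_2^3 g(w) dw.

By the power rule, an antiderivative is F(w) = 2*w**6/3 + w**5/5 - 5*w**3/3 + 4*w - 1/w.
Then F(3) - F(2) = (7519/15) - (1297/30) = 13741/30.

13741/30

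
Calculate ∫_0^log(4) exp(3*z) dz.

21

Let u = exp(z), so du = exp(z) dz. When z = 0, u = 1; when z = log(4), u = 4.
The integral becomes ∫ u**2 du from 1 to 4, with antiderivative u**3/3.
Back in z: F(z) = exp(3*z)/3.
Then F(log(4)) - F(0) = (64/3) - (1/3) = 21.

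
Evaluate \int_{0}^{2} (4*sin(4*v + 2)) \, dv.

cos(2) - cos(10)

Let u = 4*v + 2, so du = 4 dv. When v = 0, u = 2; when v = 2, u = 10.
The integral becomes ∫ sin(u) du from 2 to 10, with antiderivative -cos(u).
Back in v: F(v) = -cos(4*v + 2).
Then F(2) - F(0) = (-cos(10)) - (-cos(2)) = cos(2) - cos(10).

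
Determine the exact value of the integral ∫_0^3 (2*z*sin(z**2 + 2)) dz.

Let u = z**2 + 2, so du = 2*z dz. When z = 0, u = 2; when z = 3, u = 11.
The integral becomes ∫ sin(u) du from 2 to 11, with antiderivative -cos(u).
Back in z: F(z) = -cos(z**2 + 2).
Then F(3) - F(0) = (-cos(11)) - (-cos(2)) = cos(2) - cos(11).

cos(2) - cos(11)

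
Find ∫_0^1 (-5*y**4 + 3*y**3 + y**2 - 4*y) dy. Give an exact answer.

By the power rule, an antiderivative is F(y) = -y**5 + 3*y**4/4 + y**3/3 - 2*y**2.
Then F(1) - F(0) = (-23/12) - (0) = -23/12.

-23/12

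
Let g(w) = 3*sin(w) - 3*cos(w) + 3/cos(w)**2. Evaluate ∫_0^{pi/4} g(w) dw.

6 - 3*sqrt(2)

An antiderivative is F(w) = -3*sin(w) - 3*cos(w) + 3*tan(w).
Then F(pi/4) - F(0) = (3 - 3*sqrt(2)) - (-3) = 6 - 3*sqrt(2).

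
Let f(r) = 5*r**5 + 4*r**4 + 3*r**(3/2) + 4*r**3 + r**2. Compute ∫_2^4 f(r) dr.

By the power rule, an antiderivative is F(r) = 5*r**6/6 + 6*r**(5/2)/5 + 4*r**5/5 + r**4 + r**3/3.
Then F(4) - F(2) = (68224/15) - (24*sqrt(2)/5 + 488/5) = 13352/3 - 24*sqrt(2)/5.

13352/3 - 24*sqrt(2)/5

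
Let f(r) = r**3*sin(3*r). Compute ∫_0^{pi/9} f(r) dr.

Integrate by parts 3 times (u = r^3, dv = sin(3*r) dr).
An antiderivative is F(r) = -r**3*cos(3*r)/3 + r**2*sin(3*r)/3 + 2*r*cos(3*r)/9 - 2*sin(3*r)/27.
Then F(pi/9) - F(0) = (-sqrt(3)/27 - pi**3/4374 + sqrt(3)*pi**2/486 + pi/81) - (0) = -sqrt(3)/27 - pi**3/4374 + sqrt(3)*pi**2/486 + pi/81.

-sqrt(3)/27 - pi**3/4374 + sqrt(3)*pi**2/486 + pi/81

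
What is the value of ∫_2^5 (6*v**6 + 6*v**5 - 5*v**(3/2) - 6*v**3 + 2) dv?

-50*sqrt(5) + 8*sqrt(2) + 1141113/14

By the power rule, an antiderivative is F(v) = 6*v**7/7 + v**6 - 2*v**(5/2) - 3*v**4/2 + 2*v.
Then F(5) - F(2) = (1143265/14 - 50*sqrt(5)) - (1076/7 - 8*sqrt(2)) = -50*sqrt(5) + 8*sqrt(2) + 1141113/14.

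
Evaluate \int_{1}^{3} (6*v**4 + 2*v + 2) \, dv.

1512/5

By the power rule, an antiderivative is F(v) = 6*v**5/5 + v**2 + 2*v.
Then F(3) - F(1) = (1533/5) - (21/5) = 1512/5.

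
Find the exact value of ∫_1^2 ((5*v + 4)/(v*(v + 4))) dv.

-4*log(5) + 5*log(2) + 4*log(3)

Factor the denominator: v**2 + 4*v = (v + 4)v.
Partial fractions: (5*v + 4)/(v*(v + 4)) = 4/(v + 4) + 1/v.
An antiderivative is F(v) = log(v) + 4*log(v + 4).
Then F(2) - F(1) = (5*log(2) + 4*log(3)) - (4*log(5)) = -4*log(5) + 5*log(2) + 4*log(3).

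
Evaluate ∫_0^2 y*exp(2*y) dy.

Integrate by parts once (u = y, dv = exp(2*y) dy).
An antiderivative is F(y) = (2*y - 1)*exp(2*y)/4.
Then F(2) - F(0) = (3*exp(4)/4) - (-1/4) = 1/4 + 3*exp(4)/4.

1/4 + 3*exp(4)/4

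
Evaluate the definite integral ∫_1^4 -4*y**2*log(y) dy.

28 - 512*log(2)/3

Integrate by parts once (u = ln y, dv = -4*y**2 dy).
An antiderivative is F(y) = -4*y**3*(3*log(y) - 1)/9.
Then F(4) - F(1) = (256/9 - 512*log(2)/3) - (4/9) = 28 - 512*log(2)/3.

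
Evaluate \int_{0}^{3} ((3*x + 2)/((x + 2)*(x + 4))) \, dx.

-8*log(2) - 2*log(5) + 5*log(7)

Factor the denominator: x**2 + 6*x + 8 = (x + 4)(x + 2).
Partial fractions: (3*x + 2)/((x + 2)*(x + 4)) = 5/(x + 4) - 2/(x + 2).
An antiderivative is F(x) = -2*log(x + 2) + 5*log(x + 4).
Then F(3) - F(0) = (-2*log(5) + 5*log(7)) - (8*log(2)) = -8*log(2) - 2*log(5) + 5*log(7).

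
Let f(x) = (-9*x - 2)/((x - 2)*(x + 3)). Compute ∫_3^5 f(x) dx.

-10*log(2) + log(3)

Factor the denominator: x**2 + x - 6 = (x + 3)(x - 2).
Partial fractions: (-9*x - 2)/((x - 2)*(x + 3)) = -5/(x + 3) - 4/(x - 2).
An antiderivative is F(x) = -4*log(x - 2) - 5*log(x + 3).
Then F(5) - F(3) = (-15*log(2) - 4*log(3)) - (-5*log(3) - 5*log(2)) = -10*log(2) + log(3).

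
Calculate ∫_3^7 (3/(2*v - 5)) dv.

An antiderivative is F(v) = 3*log(2*v - 5)/2.
Then F(7) - F(3) = (log(27)) - (0) = log(27).

log(27)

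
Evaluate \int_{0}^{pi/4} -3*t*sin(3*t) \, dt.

sqrt(2)*(-3*pi - 4)/24

Integrate by parts once (u = t, dv = -3*sin(3*t) dt).
An antiderivative is F(t) = t*cos(3*t) - sin(3*t)/3.
Then F(pi/4) - F(0) = (sqrt(2)*(-3*pi - 4)/24) - (0) = sqrt(2)*(-3*pi - 4)/24.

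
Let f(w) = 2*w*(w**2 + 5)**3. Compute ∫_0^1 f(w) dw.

Let u = w**2 + 5, so du = 2*w dw. When w = 0, u = 5; when w = 1, u = 6.
The integral becomes ∫ u**3 du from 5 to 6, with antiderivative u**4/4.
Back in w: F(w) = (w**2 + 5)**4/4.
Then F(1) - F(0) = (324) - (625/4) = 671/4.

671/4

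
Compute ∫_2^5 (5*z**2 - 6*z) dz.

132

By the power rule, an antiderivative is F(z) = 5*z**3/3 - 3*z**2.
Then F(5) - F(2) = (400/3) - (4/3) = 132.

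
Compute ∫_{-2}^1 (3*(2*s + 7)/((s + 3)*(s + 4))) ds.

3*log(2) + 3*log(5)

Factor the denominator: s**2 + 7*s + 12 = (s + 4)(s + 3).
Partial fractions: 3*(2*s + 7)/((s + 3)*(s + 4)) = 3/(s + 4) + 3/(s + 3).
An antiderivative is F(s) = 3*log(s + 3) + 3*log(s + 4).
Then F(1) - F(-2) = (6*log(2) + 3*log(5)) - (log(8)) = 3*log(2) + 3*log(5).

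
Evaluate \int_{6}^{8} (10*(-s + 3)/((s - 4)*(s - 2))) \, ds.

Factor the denominator: s**2 - 6*s + 8 = (s - 2)(s - 4).
Partial fractions: 10*(-s + 3)/((s - 4)*(s - 2)) = -5/(s - 2) - 5/(s - 4).
An antiderivative is F(s) = -5*log(s - 4) - 5*log(s - 2).
Then F(8) - F(6) = (-15*log(2) - 5*log(3)) - (-15*log(2)) = -5*log(3).

-5*log(3)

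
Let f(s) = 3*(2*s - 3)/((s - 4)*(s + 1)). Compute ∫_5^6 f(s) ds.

-3*log(3) + 3*log(7)

Factor the denominator: s**2 - 3*s - 4 = (s + 1)(s - 4).
Partial fractions: 3*(2*s - 3)/((s - 4)*(s + 1)) = 3/(s + 1) + 3/(s - 4).
An antiderivative is F(s) = 3*log(s - 4) + 3*log(s + 1).
Then F(6) - F(5) = (3*log(2) + 3*log(7)) - (3*log(2) + 3*log(3)) = -3*log(3) + 3*log(7).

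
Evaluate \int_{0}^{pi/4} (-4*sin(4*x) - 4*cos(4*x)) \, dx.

-2

An antiderivative is F(x) = -sin(4*x) + cos(4*x).
Then F(pi/4) - F(0) = (-1) - (1) = -2.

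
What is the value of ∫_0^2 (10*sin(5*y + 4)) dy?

Let u = 5*y + 4, so du = 5 dy. When y = 0, u = 4; when y = 2, u = 14.
The integral becomes 2·∫ sin(u) du from 4 to 14, with antiderivative -2*cos(u).
Back in y: F(y) = -2*cos(5*y + 4).
Then F(2) - F(0) = (-2*cos(14)) - (-2*cos(4)) = 2*cos(4) - 2*cos(14).

2*cos(4) - 2*cos(14)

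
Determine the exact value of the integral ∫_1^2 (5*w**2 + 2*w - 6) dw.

By the power rule, an antiderivative is F(w) = 5*w**3/3 + w**2 - 6*w.
Then F(2) - F(1) = (16/3) - (-10/3) = 26/3.

26/3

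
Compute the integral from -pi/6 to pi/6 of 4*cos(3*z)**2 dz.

2*pi/3

Use the identity cos^2(3*z) = (1 + cos(6*z))/2.
An antiderivative is F(z) = 2*z + sin(6*z)/3.
Then F(pi/6) - F(-pi/6) = (pi/3) - (-pi/3) = 2*pi/3.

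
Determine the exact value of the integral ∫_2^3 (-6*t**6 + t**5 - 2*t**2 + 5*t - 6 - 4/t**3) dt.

-209219/126

By the power rule, an antiderivative is F(t) = -6*t**7/7 + t**6/6 - 2*t**3/3 + 5*t**2/2 - 6*t + 2/t**2.
Then F(3) - F(2) = (-111280/63) - (-4447/42) = -209219/126.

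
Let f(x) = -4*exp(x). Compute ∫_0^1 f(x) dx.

An antiderivative is F(x) = -4*exp(x).
Then F(1) - F(0) = (-4*E) - (-4) = 4 - 4*E.

4 - 4*E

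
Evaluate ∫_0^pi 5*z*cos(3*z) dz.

-10/9

Integrate by parts once (u = z, dv = 5*cos(3*z) dz).
An antiderivative is F(z) = 5*z*sin(3*z)/3 + 5*cos(3*z)/9.
Then F(pi) - F(0) = (-5/9) - (5/9) = -10/9.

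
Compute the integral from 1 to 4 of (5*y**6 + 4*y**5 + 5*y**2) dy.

By the power rule, an antiderivative is F(y) = 5*y**7/7 + 2*y**6/3 + 5*y**3/3.
Then F(4) - F(1) = (305344/21) - (64/21) = 101760/7.

101760/7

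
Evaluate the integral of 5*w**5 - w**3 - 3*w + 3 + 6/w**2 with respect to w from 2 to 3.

By the power rule, an antiderivative is F(w) = 5*w**6/6 - w**4/4 - 3*w**2/2 + 3*w - 6/w.
Then F(3) - F(2) = (2323/4) - (139/3) = 6413/12.

6413/12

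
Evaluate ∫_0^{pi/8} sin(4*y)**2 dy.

pi/16

Use the identity sin^2(4*y) = (1 - cos(8*y))/2.
An antiderivative is F(y) = y/2 - sin(8*y)/16.
Then F(pi/8) - F(0) = (pi/16) - (0) = pi/16.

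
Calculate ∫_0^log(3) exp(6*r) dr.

Let u = exp(r), so du = exp(r) dr. When r = 0, u = 1; when r = log(3), u = 3.
The integral becomes ∫ u**5 du from 1 to 3, with antiderivative u**6/6.
Back in r: F(r) = exp(6*r)/6.
Then F(log(3)) - F(0) = (243/2) - (1/6) = 364/3.

364/3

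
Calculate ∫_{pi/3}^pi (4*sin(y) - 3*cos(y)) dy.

3*sqrt(3)/2 + 6

An antiderivative is F(y) = -3*sin(y) - 4*cos(y).
Then F(pi) - F(pi/3) = (4) - (-3*sqrt(3)/2 - 2) = 3*sqrt(3)/2 + 6.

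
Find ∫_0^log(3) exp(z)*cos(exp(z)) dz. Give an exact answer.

Let u = exp(z), so du = exp(z) dz. When z = 0, u = 1; when z = log(3), u = 3.
The integral becomes ∫ cos(u) du from 1 to 3, with antiderivative sin(u).
Back in z: F(z) = sin(exp(z)).
Then F(log(3)) - F(0) = (sin(3)) - (sin(1)) = -sin(1) + sin(3).

-sin(1) + sin(3)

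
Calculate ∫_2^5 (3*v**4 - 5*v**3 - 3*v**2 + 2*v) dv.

By the power rule, an antiderivative is F(v) = 3*v**5/5 - 5*v**4/4 - v**3 + v**2.
Then F(5) - F(2) = (3975/4) - (-24/5) = 19971/20.

19971/20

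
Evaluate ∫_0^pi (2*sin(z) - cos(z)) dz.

An antiderivative is F(z) = -sin(z) - 2*cos(z).
Then F(pi) - F(0) = (2) - (-2) = 4.

4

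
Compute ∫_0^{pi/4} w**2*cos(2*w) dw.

Integrate by parts twice (u = w^2, dv = cos(2*w) dw).
An antiderivative is F(w) = w**2*sin(2*w)/2 + w*cos(2*w)/2 - sin(2*w)/4.
Then F(pi/4) - F(0) = (-1/4 + pi**2/32) - (0) = -1/4 + pi**2/32.

-1/4 + pi**2/32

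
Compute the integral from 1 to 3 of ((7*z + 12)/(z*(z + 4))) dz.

Factor the denominator: z**2 + 4*z = (z + 4)z.
Partial fractions: (7*z + 12)/(z*(z + 4)) = 4/(z + 4) + 3/z.
An antiderivative is F(z) = 3*log(z) + 4*log(z + 4).
Then F(3) - F(1) = (3*log(3) + 4*log(7)) - (4*log(5)) = -4*log(5) + 3*log(3) + 4*log(7).

-4*log(5) + 3*log(3) + 4*log(7)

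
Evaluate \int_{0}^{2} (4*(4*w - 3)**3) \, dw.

Let u = 4*w - 3, so du = 4 dw. When w = 0, u = -3; when w = 2, u = 5.
The integral becomes ∫ u**3 du from -3 to 5, with antiderivative u**4/4.
Back in w: F(w) = (4*w - 3)**4/4.
Then F(2) - F(0) = (625/4) - (81/4) = 136.

136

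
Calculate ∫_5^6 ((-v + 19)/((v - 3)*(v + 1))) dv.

Factor the denominator: v**2 - 2*v - 3 = (v + 1)(v - 3).
Partial fractions: (-v + 19)/((v - 3)*(v + 1)) = -5/(v + 1) + 4/(v - 3).
An antiderivative is F(v) = 4*log(v - 3) - 5*log(v + 1).
Then F(6) - F(5) = (-5*log(7) + 4*log(3)) - (-5*log(3) - log(2)) = -5*log(7) + log(2) + 9*log(3).

-5*log(7) + log(2) + 9*log(3)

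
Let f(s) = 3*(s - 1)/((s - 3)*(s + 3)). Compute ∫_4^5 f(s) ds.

Factor the denominator: s**2 - 9 = (s + 3)(s - 3).
Partial fractions: 3*(s - 1)/((s - 3)*(s + 3)) = 2/(s + 3) + 1/(s - 3).
An antiderivative is F(s) = log(s - 3) + 2*log(s + 3).
Then F(5) - F(4) = (7*log(2)) - (log(49)) = -2*log(7) + 7*log(2).

-2*log(7) + 7*log(2)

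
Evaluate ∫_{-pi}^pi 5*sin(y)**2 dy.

5*pi

Use the identity sin^2(y) = (1 - cos(2*y))/2.
An antiderivative is F(y) = 5*y/2 - 5*sin(2*y)/4.
Then F(pi) - F(-pi) = (5*pi/2) - (-5*pi/2) = 5*pi.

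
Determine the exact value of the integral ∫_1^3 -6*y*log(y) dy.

Integrate by parts once (u = ln y, dv = -6*y dy).
An antiderivative is F(y) = -3*y**2*(2*log(y) - 1)/2.
Then F(3) - F(1) = (27/2 - 27*log(3)) - (3/2) = 12 - 27*log(3).

12 - 27*log(3)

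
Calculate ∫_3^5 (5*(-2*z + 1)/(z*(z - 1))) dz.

Factor the denominator: z**2 - z = z(z - 1).
Partial fractions: 5*(-2*z + 1)/(z*(z - 1)) = -5/z - 5/(z - 1).
An antiderivative is F(z) = -5*log(z) - 5*log(z - 1).
Then F(5) - F(3) = (-5*log(5) - 10*log(2)) - (-5*log(3) - 5*log(2)) = -5*log(5) - 5*log(2) + 5*log(3).

-5*log(5) - 5*log(2) + 5*log(3)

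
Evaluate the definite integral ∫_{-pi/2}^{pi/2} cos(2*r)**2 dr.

Use the identity cos^2(2*r) = (1 + cos(4*r))/2.
An antiderivative is F(r) = r/2 + sin(4*r)/8.
Then F(pi/2) - F(-pi/2) = (pi/4) - (-pi/4) = pi/2.

pi/2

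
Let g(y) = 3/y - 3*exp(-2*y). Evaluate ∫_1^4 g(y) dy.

-3*exp(-2)/2 + 3*exp(-8)/2 + 6*log(2)

An antiderivative is F(y) = 3*log(y) + 3*exp(-2*y)/2.
Then F(4) - F(1) = (3*exp(-8)/2 + 6*log(2)) - (3*exp(-2)/2) = -3*exp(-2)/2 + 3*exp(-8)/2 + 6*log(2).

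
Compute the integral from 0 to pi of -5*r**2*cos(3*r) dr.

Integrate by parts twice (u = r^2, dv = -5*cos(3*r) dr).
An antiderivative is F(r) = -5*r**2*sin(3*r)/3 - 10*r*cos(3*r)/9 + 10*sin(3*r)/27.
Then F(pi) - F(0) = (10*pi/9) - (0) = 10*pi/9.

10*pi/9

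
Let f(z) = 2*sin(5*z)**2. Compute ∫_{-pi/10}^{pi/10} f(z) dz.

pi/5

Use the identity sin^2(5*z) = (1 - cos(10*z))/2.
An antiderivative is F(z) = z - sin(10*z)/10.
Then F(pi/10) - F(-pi/10) = (pi/10) - (-pi/10) = pi/5.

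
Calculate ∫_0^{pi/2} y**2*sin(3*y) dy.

-pi/9 - 2/27

Integrate by parts twice (u = y^2, dv = sin(3*y) dy).
An antiderivative is F(y) = -y**2*cos(3*y)/3 + 2*y*sin(3*y)/9 + 2*cos(3*y)/27.
Then F(pi/2) - F(0) = (-pi/9) - (2/27) = -pi/9 - 2/27.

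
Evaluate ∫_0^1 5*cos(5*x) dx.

sin(5)

Let u = 5*x, so du = 5 dx. When x = 0, u = 0; when x = 1, u = 5.
The integral becomes ∫ cos(u) du from 0 to 5, with antiderivative sin(u).
Back in x: F(x) = sin(5*x).
Then F(1) - F(0) = (sin(5)) - (0) = sin(5).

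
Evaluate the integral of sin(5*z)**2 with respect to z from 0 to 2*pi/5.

Use the identity sin^2(5*z) = (1 - cos(10*z))/2.
An antiderivative is F(z) = z/2 - sin(10*z)/20.
Then F(2*pi/5) - F(0) = (pi/5) - (0) = pi/5.

pi/5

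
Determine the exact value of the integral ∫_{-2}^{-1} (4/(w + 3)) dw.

log(16)

An antiderivative is F(w) = 4*log(w + 3).
Then F(-1) - F(-2) = (log(16)) - (0) = log(16).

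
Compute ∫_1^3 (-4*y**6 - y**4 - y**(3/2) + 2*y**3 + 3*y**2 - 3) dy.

By the power rule, an antiderivative is F(y) = -4*y**7/7 - 2*y**(5/2)/5 - y**5/5 + y**4/2 + y**3 - 3*y.
Then F(3) - F(1) = (-86787/70 - 18*sqrt(3)/5) - (-187/70) = -8660/7 - 18*sqrt(3)/5.

-8660/7 - 18*sqrt(3)/5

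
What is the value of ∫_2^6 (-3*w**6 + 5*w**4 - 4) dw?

-785328/7

By the power rule, an antiderivative is F(w) = -3*w**7/7 + w**5 - 4*w.
Then F(6) - F(2) = (-785544/7) - (-216/7) = -785328/7.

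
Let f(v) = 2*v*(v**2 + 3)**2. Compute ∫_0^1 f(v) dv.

37/3

Let u = v**2 + 3, so du = 2*v dv. When v = 0, u = 3; when v = 1, u = 4.
The integral becomes ∫ u**2 du from 3 to 4, with antiderivative u**3/3.
Back in v: F(v) = (v**2 + 3)**3/3.
Then F(1) - F(0) = (64/3) - (9) = 37/3.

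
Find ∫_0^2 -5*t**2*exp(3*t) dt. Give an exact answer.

Integrate by parts twice (u = t^2, dv = -5*exp(3*t) dt).
An antiderivative is F(t) = (-45*t**2 + 30*t - 10)*exp(3*t)/27.
Then F(2) - F(0) = (-130*exp(6)/27) - (-10/27) = 10/27 - 130*exp(6)/27.

10/27 - 130*exp(6)/27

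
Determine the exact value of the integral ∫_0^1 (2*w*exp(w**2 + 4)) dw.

-exp(4) + exp(5)

Let u = w**2 + 4, so du = 2*w dw. When w = 0, u = 4; when w = 1, u = 5.
The integral becomes ∫ exp(u) du from 4 to 5, with antiderivative exp(u).
Back in w: F(w) = exp(w**2 + 4).
Then F(1) - F(0) = (exp(5)) - (exp(4)) = -exp(4) + exp(5).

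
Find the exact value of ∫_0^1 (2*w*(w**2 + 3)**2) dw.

37/3

Let u = w**2 + 3, so du = 2*w dw. When w = 0, u = 3; when w = 1, u = 4.
The integral becomes ∫ u**2 du from 3 to 4, with antiderivative u**3/3.
Back in w: F(w) = (w**2 + 3)**3/3.
Then F(1) - F(0) = (64/3) - (9) = 37/3.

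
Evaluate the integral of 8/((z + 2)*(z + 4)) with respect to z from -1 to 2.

log(16)

Factor the denominator: z**2 + 6*z + 8 = (z + 4)(z + 2).
Partial fractions: 8/((z + 2)*(z + 4)) = -4/(z + 4) + 4/(z + 2).
An antiderivative is F(z) = 4*log(z + 2) - 4*log(z + 4).
Then F(2) - F(-1) = (log(16/81)) - (-log(81)) = log(16).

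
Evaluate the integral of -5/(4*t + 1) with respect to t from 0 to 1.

-5*log(5)/4

An antiderivative is F(t) = -5*log(4*t + 1)/4.
Then F(1) - F(0) = (-5*log(5)/4) - (0) = -5*log(5)/4.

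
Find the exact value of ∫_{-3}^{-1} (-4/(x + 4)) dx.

-log(81)

An antiderivative is F(x) = -4*log(x + 4).
Then F(-1) - F(-3) = (-log(81)) - (0) = -log(81).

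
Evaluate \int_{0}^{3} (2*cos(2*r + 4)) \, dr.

sin(10) - sin(4)

Let u = 2*r + 4, so du = 2 dr. When r = 0, u = 4; when r = 3, u = 10.
The integral becomes ∫ cos(u) du from 4 to 10, with antiderivative sin(u).
Back in r: F(r) = sin(2*r + 4).
Then F(3) - F(0) = (sin(10)) - (sin(4)) = sin(10) - sin(4).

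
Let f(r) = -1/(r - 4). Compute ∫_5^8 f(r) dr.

-log(4)

An antiderivative is F(r) = -log(r - 4).
Then F(8) - F(5) = (-log(4)) - (0) = -log(4).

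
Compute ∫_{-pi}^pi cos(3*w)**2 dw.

pi

Use the identity cos^2(3*w) = (1 + cos(6*w))/2.
An antiderivative is F(w) = w/2 + sin(6*w)/12.
Then F(pi) - F(-pi) = (pi/2) - (-pi/2) = pi.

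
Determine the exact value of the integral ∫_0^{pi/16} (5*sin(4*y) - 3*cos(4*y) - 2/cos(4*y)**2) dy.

3/4 - sqrt(2)

An antiderivative is F(y) = -3*sin(4*y)/4 - 5*cos(4*y)/4 - tan(4*y)/2.
Then F(pi/16) - F(0) = (-sqrt(2) - 1/2) - (-5/4) = 3/4 - sqrt(2).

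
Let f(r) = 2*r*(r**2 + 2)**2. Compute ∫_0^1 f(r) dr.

Let u = r**2 + 2, so du = 2*r dr. When r = 0, u = 2; when r = 1, u = 3.
The integral becomes ∫ u**2 du from 2 to 3, with antiderivative u**3/3.
Back in r: F(r) = (r**2 + 2)**3/3.
Then F(1) - F(0) = (9) - (8/3) = 19/3.

19/3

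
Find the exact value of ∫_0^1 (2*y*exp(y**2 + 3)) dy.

Let u = y**2 + 3, so du = 2*y dy. When y = 0, u = 3; when y = 1, u = 4.
The integral becomes ∫ exp(u) du from 3 to 4, with antiderivative exp(u).
Back in y: F(y) = exp(y**2 + 3).
Then F(1) - F(0) = (exp(4)) - (exp(3)) = -exp(3) + exp(4).

-exp(3) + exp(4)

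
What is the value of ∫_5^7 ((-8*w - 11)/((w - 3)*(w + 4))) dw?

Factor the denominator: w**2 + w - 12 = (w + 4)(w - 3).
Partial fractions: (-8*w - 11)/((w - 3)*(w + 4)) = -3/(w + 4) - 5/(w - 3).
An antiderivative is F(w) = -5*log(w - 3) - 3*log(w + 4).
Then F(7) - F(5) = (-3*log(11) - 10*log(2)) - (-6*log(3) - 5*log(2)) = -3*log(11) - 5*log(2) + 6*log(3).

-3*log(11) - 5*log(2) + 6*log(3)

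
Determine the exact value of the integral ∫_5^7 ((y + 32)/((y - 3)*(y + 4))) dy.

Factor the denominator: y**2 + y - 12 = (y + 4)(y - 3).
Partial fractions: (y + 32)/((y - 3)*(y + 4)) = -4/(y + 4) + 5/(y - 3).
An antiderivative is F(y) = 5*log(y - 3) - 4*log(y + 4).
Then F(7) - F(5) = (-4*log(11) + 10*log(2)) - (-8*log(3) + 5*log(2)) = -4*log(11) + 5*log(2) + 8*log(3).

-4*log(11) + 5*log(2) + 8*log(3)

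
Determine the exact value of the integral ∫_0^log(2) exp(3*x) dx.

Let u = exp(x), so du = exp(x) dx. When x = 0, u = 1; when x = log(2), u = 2.
The integral becomes ∫ u**2 du from 1 to 2, with antiderivative u**3/3.
Back in x: F(x) = exp(3*x)/3.
Then F(log(2)) - F(0) = (8/3) - (1/3) = 7/3.

7/3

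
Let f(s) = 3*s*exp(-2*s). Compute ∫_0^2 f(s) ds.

Integrate by parts once (u = s, dv = 3*exp(-2*s) ds).
An antiderivative is F(s) = (-6*s - 3)*exp(-2*s)/4.
Then F(2) - F(0) = (-15*exp(-4)/4) - (-3/4) = 3/4 - 15*exp(-4)/4.

3/4 - 15*exp(-4)/4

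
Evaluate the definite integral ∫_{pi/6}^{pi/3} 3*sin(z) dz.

An antiderivative is F(z) = -3*cos(z).
Then F(pi/3) - F(pi/6) = (-3/2) - (-3*sqrt(3)/2) = -3/2 + 3*sqrt(3)/2.

-3/2 + 3*sqrt(3)/2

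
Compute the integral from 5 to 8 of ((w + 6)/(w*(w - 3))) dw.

Factor the denominator: w**2 - 3*w = w(w - 3).
Partial fractions: (w + 6)/(w*(w - 3)) = -2/w + 3/(w - 3).
An antiderivative is F(w) = -2*log(w) + 3*log(w - 3).
Then F(8) - F(5) = (-6*log(2) + 3*log(5)) - (log(8/25)) = -9*log(2) + 5*log(5).

-9*log(2) + 5*log(5)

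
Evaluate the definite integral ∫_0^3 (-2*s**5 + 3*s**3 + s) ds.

-711/4

By the power rule, an antiderivative is F(s) = -s**6/3 + 3*s**4/4 + s**2/2.
Then F(3) - F(0) = (-711/4) - (0) = -711/4.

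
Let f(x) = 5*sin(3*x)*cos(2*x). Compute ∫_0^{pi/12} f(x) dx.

Use the identity sin(3*x)cos(2*x) = [sin(5*x) + sin(x)]/2.
An antiderivative is F(x) = -5*cos(x)/2 - cos(5*x)/2.
Then F(pi/12) - F(0) = (-3*sqrt(6)/4 - sqrt(2)/2) - (-3) = -3*sqrt(6)/4 - sqrt(2)/2 + 3.

-3*sqrt(6)/4 - sqrt(2)/2 + 3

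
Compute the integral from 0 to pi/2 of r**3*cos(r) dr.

Integrate by parts 3 times (u = r^3, dv = cos(r) dr).
An antiderivative is F(r) = r**3*sin(r) + 3*r**2*cos(r) - 6*r*sin(r) - 6*cos(r).
Then F(pi/2) - F(0) = (pi*(-24 + pi**2)/8) - (-6) = -3*pi + pi**3/8 + 6.

-3*pi + pi**3/8 + 6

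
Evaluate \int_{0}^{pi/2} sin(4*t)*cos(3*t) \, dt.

Use the identity sin(4*t)cos(3*t) = [sin(7*t) + sin(t)]/2.
An antiderivative is F(t) = -cos(t)/2 - cos(7*t)/14.
Then F(pi/2) - F(0) = (0) - (-4/7) = 4/7.

4/7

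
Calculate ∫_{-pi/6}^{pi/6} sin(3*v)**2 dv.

pi/6

Use the identity sin^2(3*v) = (1 - cos(6*v))/2.
An antiderivative is F(v) = v/2 - sin(6*v)/12.
Then F(pi/6) - F(-pi/6) = (pi/12) - (-pi/12) = pi/6.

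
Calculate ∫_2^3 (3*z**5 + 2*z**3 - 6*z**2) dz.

327

By the power rule, an antiderivative is F(z) = z**6/2 + z**4/2 - 2*z**3.
Then F(3) - F(2) = (351) - (24) = 327.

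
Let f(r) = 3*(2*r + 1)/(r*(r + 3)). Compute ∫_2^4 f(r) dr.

-5*log(5) + log(2) + 5*log(7)

Factor the denominator: r**2 + 3*r = (r + 3)r.
Partial fractions: 3*(2*r + 1)/(r*(r + 3)) = 5/(r + 3) + 1/r.
An antiderivative is F(r) = log(r) + 5*log(r + 3).
Then F(4) - F(2) = (2*log(2) + 5*log(7)) - (log(2) + 5*log(5)) = -5*log(5) + log(2) + 5*log(7).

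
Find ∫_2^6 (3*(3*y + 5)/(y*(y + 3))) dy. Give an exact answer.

-4*log(5) + 13*log(3)

Factor the denominator: y**2 + 3*y = (y + 3)y.
Partial fractions: 3*(3*y + 5)/(y*(y + 3)) = 4/(y + 3) + 5/y.
An antiderivative is F(y) = 5*log(y) + 4*log(y + 3).
Then F(6) - F(2) = (5*log(2) + 13*log(3)) - (5*log(2) + 4*log(5)) = -4*log(5) + 13*log(3).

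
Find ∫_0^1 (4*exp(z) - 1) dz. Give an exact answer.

-5 + 4*E

An antiderivative is F(z) = -z + 4*exp(z).
Then F(1) - F(0) = (-1 + 4*E) - (4) = -5 + 4*E.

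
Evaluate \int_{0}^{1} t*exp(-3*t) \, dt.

Integrate by parts once (u = t, dv = exp(-3*t) dt).
An antiderivative is F(t) = (-3*t - 1)*exp(-3*t)/9.
Then F(1) - F(0) = (-4*exp(-3)/9) - (-1/9) = (-4 + exp(3))*exp(-3)/9.

(-4 + exp(3))*exp(-3)/9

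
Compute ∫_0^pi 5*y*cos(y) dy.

-10

Integrate by parts once (u = y, dv = 5*cos(y) dy).
An antiderivative is F(y) = 5*y*sin(y) + 5*cos(y).
Then F(pi) - F(0) = (-5) - (5) = -10.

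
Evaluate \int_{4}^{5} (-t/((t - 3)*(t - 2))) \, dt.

log(9/32)

Factor the denominator: t**2 - 5*t + 6 = (t - 2)(t - 3).
Partial fractions: -t/((t - 3)*(t - 2)) = 2/(t - 2) - 3/(t - 3).
An antiderivative is F(t) = -3*log(t - 3) + 2*log(t - 2).
Then F(5) - F(4) = (log(9/8)) - (log(4)) = log(9/32).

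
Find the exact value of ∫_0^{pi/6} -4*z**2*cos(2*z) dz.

-pi/6 - sqrt(3)*pi**2/36 + sqrt(3)/2

Integrate by parts twice (u = z^2, dv = -4*cos(2*z) dz).
An antiderivative is F(z) = -2*z**2*sin(2*z) - 2*z*cos(2*z) + sin(2*z).
Then F(pi/6) - F(0) = (-pi/6 - sqrt(3)*pi**2/36 + sqrt(3)/2) - (0) = -pi/6 - sqrt(3)*pi**2/36 + sqrt(3)/2.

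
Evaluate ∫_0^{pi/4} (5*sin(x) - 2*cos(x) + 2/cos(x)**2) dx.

7 - 7*sqrt(2)/2

An antiderivative is F(x) = -2*sin(x) - 5*cos(x) + 2*tan(x).
Then F(pi/4) - F(0) = (2 - 7*sqrt(2)/2) - (-5) = 7 - 7*sqrt(2)/2.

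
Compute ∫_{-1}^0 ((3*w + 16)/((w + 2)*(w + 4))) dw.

log(18)

Factor the denominator: w**2 + 6*w + 8 = (w + 4)(w + 2).
Partial fractions: (3*w + 16)/((w + 2)*(w + 4)) = -2/(w + 4) + 5/(w + 2).
An antiderivative is F(w) = 5*log(w + 2) - 2*log(w + 4).
Then F(0) - F(-1) = (log(2)) - (-log(9)) = log(18).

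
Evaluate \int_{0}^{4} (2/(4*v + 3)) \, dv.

An antiderivative is F(v) = log(4*v + 3)/2.
Then F(4) - F(0) = (log(19)/2) - (log(3)/2) = -log(3)/2 + log(19)/2.

-log(3)/2 + log(19)/2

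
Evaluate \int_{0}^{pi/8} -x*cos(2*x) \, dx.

-sqrt(2)/8 - sqrt(2)*pi/32 + 1/4

Integrate by parts once (u = x, dv = -cos(2*x) dx).
An antiderivative is F(x) = -x*sin(2*x)/2 - cos(2*x)/4.
Then F(pi/8) - F(0) = (sqrt(2)*(-4 - pi)/32) - (-1/4) = -sqrt(2)/8 - sqrt(2)*pi/32 + 1/4.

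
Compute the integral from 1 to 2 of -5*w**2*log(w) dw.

35/9 - 40*log(2)/3

Integrate by parts once (u = ln w, dv = -5*w**2 dw).
An antiderivative is F(w) = -5*w**3*(3*log(w) - 1)/9.
Then F(2) - F(1) = (40/9 - 40*log(2)/3) - (5/9) = 35/9 - 40*log(2)/3.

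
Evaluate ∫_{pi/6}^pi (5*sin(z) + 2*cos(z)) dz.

4 + 5*sqrt(3)/2

An antiderivative is F(z) = 2*sin(z) - 5*cos(z).
Then F(pi) - F(pi/6) = (5) - (1 - 5*sqrt(3)/2) = 4 + 5*sqrt(3)/2.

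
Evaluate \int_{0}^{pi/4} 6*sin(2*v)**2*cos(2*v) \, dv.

Let u = sin(2*v), so du = 2*cos(2*v) dv. When v = 0, u = 0; when v = pi/4, u = 1.
The integral becomes 3·∫ u**2 du from 0 to 1, with antiderivative u**3.
Back in v: F(v) = sin(2*v)**3.
Then F(pi/4) - F(0) = (1) - (0) = 1.

1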